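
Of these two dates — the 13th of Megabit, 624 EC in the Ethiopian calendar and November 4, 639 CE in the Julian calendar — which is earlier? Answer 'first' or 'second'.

first

The two dates have Julian Day Numbers 1951964 and 1954760 respectively.
Since 1951964 < 1954760, the first date comes first.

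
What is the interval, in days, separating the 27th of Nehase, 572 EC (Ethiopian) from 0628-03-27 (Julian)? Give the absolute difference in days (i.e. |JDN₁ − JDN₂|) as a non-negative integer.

17386

JDN of the first date = 1933135.
JDN of the second date = 1950521.
|1950521 − 1933135| = 17386.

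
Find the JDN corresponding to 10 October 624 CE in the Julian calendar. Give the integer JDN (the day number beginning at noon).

1949257

In the proleptic Gregorian calendar the same day is 13 October 624.
JDN 2451545 is 1 January 2000 CE (Gregorian); the target day is −502288 days from there, so JDN = 1949257.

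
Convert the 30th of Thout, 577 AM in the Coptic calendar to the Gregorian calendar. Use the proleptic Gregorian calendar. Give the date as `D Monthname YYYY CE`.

1 October 860 CE

Both dates share Julian Day Number 2035443; in the Gregorian calendar that is 1 October 860 CE.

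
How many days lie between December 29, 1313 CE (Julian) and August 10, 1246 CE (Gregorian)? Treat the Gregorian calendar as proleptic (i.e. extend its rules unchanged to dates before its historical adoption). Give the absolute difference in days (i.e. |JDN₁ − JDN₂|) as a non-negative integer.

24620

JDN of the first date = 2200994.
JDN of the second date = 2176374.
|2176374 − 2200994| = 24620.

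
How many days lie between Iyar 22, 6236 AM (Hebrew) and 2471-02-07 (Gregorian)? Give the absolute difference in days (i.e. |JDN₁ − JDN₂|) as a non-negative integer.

JDN of the first date = 2625537.
JDN of the second date = 2623612.
|2623612 − 2625537| = 1925.

1925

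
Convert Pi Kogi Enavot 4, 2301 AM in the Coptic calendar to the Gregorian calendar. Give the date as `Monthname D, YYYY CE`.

September 13, 2585 CE

Julian Day Number of the source date = 2665468.
Converting JDN 2665468 to the Gregorian calendar gives 13 September 2585 CE.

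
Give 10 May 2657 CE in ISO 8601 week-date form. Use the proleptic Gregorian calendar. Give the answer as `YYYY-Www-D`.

The weekday is Sunday (ISO weekday 7).
That Sunday belongs to ISO week 19 of ISO year 2657.

2657-W19-7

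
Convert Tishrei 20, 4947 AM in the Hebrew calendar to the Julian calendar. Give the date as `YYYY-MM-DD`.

The source date corresponds to 12 October 1186 in the proleptic Gregorian calendar (JDN 2154522).
That day falls on 5 October 1186 CE in the Julian calendar.

1186-10-05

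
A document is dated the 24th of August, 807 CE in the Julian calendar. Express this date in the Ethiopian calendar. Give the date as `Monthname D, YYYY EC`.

Julian Day Number of the source date = 2016050.
Converting JDN 2016050 to the Ethiopian calendar gives 1 Pagume 799 EC.

Pagume 1, 799 EC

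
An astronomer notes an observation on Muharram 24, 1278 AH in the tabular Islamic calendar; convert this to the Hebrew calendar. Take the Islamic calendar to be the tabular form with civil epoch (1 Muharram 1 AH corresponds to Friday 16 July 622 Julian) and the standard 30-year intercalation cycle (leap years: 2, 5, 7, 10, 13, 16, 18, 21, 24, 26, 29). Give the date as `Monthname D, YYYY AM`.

Av 25, 5621 AM

The source date corresponds to 1 August 1861 in the Gregorian calendar (JDN 2400989).
That day falls on 25 Av 5621 AM in the Hebrew calendar.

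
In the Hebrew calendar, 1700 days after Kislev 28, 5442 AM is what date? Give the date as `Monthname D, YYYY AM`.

The starting date is JDN 2335376; 2335376 + 1700 = 2337076.
JDN 2337076 corresponds to Av 15, 5446 AM.

Av 15, 5446 AM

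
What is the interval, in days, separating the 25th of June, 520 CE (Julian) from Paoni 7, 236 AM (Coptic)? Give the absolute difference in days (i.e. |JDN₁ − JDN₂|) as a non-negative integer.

24

First date → JDN 1911164; second date → JDN 1911140.
The interval is |1911164 − 1911140| = 24 days.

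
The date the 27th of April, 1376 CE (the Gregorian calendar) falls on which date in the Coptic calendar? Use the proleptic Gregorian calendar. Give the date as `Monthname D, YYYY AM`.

Julian Day Number of the source date = 2223751.
Converting JDN 2223751 to the Coptic calendar gives 24 Parmouti 1092 AM.

Parmouti 24, 1092 AM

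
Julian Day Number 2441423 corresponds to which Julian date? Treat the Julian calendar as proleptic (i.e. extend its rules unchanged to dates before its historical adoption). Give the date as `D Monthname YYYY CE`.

2 April 1972 CE

The Gregorian equivalent of JDN 2441423 is 15 April 1972.
In the Julian calendar that day is 2 April 1972 CE.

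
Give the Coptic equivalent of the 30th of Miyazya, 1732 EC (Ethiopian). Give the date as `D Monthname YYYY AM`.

30 Parmouti 1456 AM

Both dates share Julian Day Number 2356708; in the Coptic calendar that is 30 Parmouti 1456 AM.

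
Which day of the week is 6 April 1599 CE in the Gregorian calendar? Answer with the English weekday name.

JDN 2305178 mod 7 = 1, and JDN 0 was a Monday, so this is a Tuesday.

Tuesday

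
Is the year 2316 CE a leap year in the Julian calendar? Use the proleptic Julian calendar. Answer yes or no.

yes

2316 mod 4 = 0, so it is a leap year in the Julian calendar.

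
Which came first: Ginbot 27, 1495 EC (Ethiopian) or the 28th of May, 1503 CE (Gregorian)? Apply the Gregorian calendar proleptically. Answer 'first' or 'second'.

First date → JDN 2270170; second date → JDN 2270166.
JDN 2270166 < JDN 2270170, so the second date is earlier.

second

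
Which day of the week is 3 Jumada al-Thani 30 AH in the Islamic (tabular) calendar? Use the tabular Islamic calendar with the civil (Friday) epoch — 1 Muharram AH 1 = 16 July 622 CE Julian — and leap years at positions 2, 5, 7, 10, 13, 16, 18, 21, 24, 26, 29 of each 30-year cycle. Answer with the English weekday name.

Tuesday

This is JDN 1958867 (4 February 651 Gregorian).
Since JDN mod 7 = 1 (0 = Monday), the day is Tuesday.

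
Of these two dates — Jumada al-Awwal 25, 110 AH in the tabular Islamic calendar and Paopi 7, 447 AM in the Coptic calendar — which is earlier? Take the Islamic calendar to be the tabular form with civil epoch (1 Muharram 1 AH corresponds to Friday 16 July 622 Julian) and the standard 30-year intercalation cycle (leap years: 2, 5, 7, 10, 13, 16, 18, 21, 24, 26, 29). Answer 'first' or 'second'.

The two dates have Julian Day Numbers 1987208 and 1987967 respectively.
Since 1987208 < 1987967, the first date comes first.

first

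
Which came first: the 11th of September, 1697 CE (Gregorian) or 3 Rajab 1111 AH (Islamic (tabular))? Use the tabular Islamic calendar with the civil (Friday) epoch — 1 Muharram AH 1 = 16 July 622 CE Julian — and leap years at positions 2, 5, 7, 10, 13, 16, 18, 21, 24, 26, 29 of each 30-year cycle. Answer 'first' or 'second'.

Converting both to JDN: 2341131 vs 2341966; the smaller is the first.

first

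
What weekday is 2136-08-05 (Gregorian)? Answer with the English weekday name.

JDN 2501435 mod 7 = 6, and JDN 0 was a Monday, so this is a Sunday.

Sunday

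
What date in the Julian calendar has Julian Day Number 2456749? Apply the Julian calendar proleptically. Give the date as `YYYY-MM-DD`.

2014-03-19

JDN 2456749 is 1 April 2014 in the Gregorian calendar.
In the Julian calendar that day is 2014-03-19.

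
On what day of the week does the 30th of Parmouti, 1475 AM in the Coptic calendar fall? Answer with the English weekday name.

Sunday

In the Gregorian calendar this is 6 May 1759 (JDN 2363647).
2363647 ≡ 6 (mod 7); counting from Monday = 0 gives Sunday.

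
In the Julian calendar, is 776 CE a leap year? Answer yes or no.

776 mod 4 = 0, so it is a leap year in the Julian calendar.

yes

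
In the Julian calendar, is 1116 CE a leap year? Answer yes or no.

1116 mod 4 = 0, so it is a leap year in the Julian calendar.

yes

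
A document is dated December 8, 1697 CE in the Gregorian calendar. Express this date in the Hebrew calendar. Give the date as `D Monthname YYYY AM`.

24 Kislev 5458 AM

Both dates share Julian Day Number 2341219; in the Hebrew calendar that is 24 Kislev 5458 AM.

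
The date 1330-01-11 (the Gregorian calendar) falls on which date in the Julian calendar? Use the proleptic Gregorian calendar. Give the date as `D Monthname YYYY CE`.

3 January 1330 CE

At this point the Julian calendar is 8 days behind the Gregorian.
11 January 1330 Gregorian − 8 days → 3 January 1330 Julian.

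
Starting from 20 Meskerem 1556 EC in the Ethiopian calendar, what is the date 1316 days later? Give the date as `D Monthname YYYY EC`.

1 Ginbot 1559 EC

JDN of 20 Meskerem 1556 EC = 2292204.
2292204 + 1316 = 2293520.
JDN 2293520 in the Ethiopian calendar is 1 Ginbot 1559 EC.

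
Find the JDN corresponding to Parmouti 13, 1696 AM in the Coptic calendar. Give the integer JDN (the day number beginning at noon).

In the Gregorian calendar the same day is 21 April 1980.
JDN 2299161 is 15 October 1582 CE (Gregorian); the target day is +145190 days from there, so JDN = 2444351.

2444351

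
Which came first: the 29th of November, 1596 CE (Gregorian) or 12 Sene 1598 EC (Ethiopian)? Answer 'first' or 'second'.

first

The two dates have Julian Day Numbers 2304320 and 2307806 respectively.
Since 2304320 < 2307806, the first date comes first.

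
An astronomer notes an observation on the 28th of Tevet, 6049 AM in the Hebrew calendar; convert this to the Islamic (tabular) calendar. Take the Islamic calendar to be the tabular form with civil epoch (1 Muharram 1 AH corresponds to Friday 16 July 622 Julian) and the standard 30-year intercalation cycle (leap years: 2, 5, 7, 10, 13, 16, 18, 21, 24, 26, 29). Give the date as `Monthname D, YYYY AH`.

Sha'ban 27, 1718 AH

Julian Day Number of the source date = 2557121.
Converting JDN 2557121 to the tabular Islamic calendar gives 27 Sha'ban 1718 AH.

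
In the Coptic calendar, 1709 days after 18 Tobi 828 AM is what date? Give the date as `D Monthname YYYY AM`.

JDN of 18 Tobi 828 AM = 2127229.
2127229 + 1709 = 2128938.
JDN 2128938 in the Coptic calendar is 21 Thout 833 AM.

21 Thout 833 AM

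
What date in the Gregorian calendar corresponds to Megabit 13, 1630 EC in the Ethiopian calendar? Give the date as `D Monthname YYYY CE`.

19 March 1638 CE

Both dates share Julian Day Number 2319405; in the Gregorian calendar that is 19 March 1638 CE.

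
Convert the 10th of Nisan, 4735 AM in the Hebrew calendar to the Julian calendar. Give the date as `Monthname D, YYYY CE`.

The source date corresponds to 30 March 975 in the proleptic Gregorian calendar (JDN 2077260).
That day falls on 25 March 975 CE in the Julian calendar.

March 25, 975 CE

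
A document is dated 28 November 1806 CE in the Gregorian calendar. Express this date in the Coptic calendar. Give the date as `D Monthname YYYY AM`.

Julian Day Number of the source date = 2381019.
Converting JDN 2381019 to the Coptic calendar gives 20 Hathor 1523 AM.

20 Hathor 1523 AM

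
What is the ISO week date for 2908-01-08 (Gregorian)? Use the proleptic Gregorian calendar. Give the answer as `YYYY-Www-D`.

2908-W01-7

The weekday is Sunday (ISO weekday 7).
That Sunday belongs to ISO week 1 of ISO year 2908.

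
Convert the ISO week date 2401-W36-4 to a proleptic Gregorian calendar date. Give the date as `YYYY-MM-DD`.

ISO week 1 of 2401 is the week containing the first Thursday of 2401.
Week 36, day 4 (Thursday) lands on 2401-09-06.

2401-09-06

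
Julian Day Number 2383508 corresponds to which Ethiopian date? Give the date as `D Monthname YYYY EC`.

JDN 2383508 is 21 September 1813 in the Gregorian calendar.
In the Ethiopian calendar that day is 12 Meskerem 1806 EC.

12 Meskerem 1806 EC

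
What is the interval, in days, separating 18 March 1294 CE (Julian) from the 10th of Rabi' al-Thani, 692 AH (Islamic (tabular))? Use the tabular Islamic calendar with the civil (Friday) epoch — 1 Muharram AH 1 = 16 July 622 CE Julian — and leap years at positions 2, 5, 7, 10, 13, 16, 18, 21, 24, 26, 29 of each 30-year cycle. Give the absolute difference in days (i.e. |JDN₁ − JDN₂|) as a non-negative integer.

First date → JDN 2193768; second date → JDN 2193405.
The interval is |2193768 − 2193405| = 363 days.

363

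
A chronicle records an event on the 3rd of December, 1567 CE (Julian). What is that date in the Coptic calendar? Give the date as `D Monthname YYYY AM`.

The source date corresponds to 13 December 1567 in the proleptic Gregorian calendar (JDN 2293741).
That day falls on 6 Koiak 1284 AM in the Coptic calendar.

6 Koiak 1284 AM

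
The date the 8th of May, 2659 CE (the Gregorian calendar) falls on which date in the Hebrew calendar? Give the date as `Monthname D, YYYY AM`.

Iyar 23, 6419 AM

Julian Day Number of the source date = 2692367.
Converting JDN 2692367 to the Hebrew calendar gives 23 Iyar 6419 AM.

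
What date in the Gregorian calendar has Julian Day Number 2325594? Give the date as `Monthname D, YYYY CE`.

February 27, 1655 CE

JDN 2451545 is 1 Jan 2000; 2325594 is −125951 days from there.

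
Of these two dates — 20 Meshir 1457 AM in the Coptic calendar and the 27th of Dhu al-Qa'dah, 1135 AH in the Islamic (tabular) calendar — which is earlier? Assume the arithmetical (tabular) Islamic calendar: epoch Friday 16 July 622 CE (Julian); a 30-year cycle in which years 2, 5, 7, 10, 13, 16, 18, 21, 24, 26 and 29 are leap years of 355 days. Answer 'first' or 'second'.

Converting both to JDN: 2357003 vs 2350613; the smaller is the second.

second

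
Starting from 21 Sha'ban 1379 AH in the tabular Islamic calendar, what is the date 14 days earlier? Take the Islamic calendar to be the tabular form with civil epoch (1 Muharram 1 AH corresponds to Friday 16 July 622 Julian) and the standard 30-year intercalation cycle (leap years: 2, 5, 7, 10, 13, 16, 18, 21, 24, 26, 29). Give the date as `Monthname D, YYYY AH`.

Counting 14 days back from JDN 2436984 reaches JDN 2436970, which is Sha'ban 7, 1379 AH.

Sha'ban 7, 1379 AH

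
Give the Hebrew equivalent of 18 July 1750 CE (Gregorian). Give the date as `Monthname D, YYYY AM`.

Julian Day Number of the source date = 2360433.
Converting JDN 2360433 to the Hebrew calendar gives 14 Tammuz 5510 AM.

Tammuz 14, 5510 AM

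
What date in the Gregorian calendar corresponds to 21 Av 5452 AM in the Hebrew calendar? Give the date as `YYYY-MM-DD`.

Both dates share Julian Day Number 2339266; in the Gregorian calendar that is 3 August 1692 CE.

1692-08-03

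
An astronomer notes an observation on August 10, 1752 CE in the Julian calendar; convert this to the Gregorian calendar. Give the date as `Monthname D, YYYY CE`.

The Julian–Gregorian offset here is 11 days (Julian trailing).
10 August 1752 Julian + 11 days → 21 August 1752 Gregorian.

August 21, 1752 CE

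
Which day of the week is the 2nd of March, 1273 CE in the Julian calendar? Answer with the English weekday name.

Thursday

In the proleptic Gregorian calendar this is 9 March 1273 (JDN 2186082).
JDN 2186082 mod 7 = 3, and JDN 0 was a Monday, so this is a Thursday.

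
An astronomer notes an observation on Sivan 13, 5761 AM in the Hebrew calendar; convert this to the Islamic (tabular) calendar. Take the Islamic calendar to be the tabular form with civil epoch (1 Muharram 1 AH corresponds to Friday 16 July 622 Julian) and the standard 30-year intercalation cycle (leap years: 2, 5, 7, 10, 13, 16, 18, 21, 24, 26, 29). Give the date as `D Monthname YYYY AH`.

12 Rabi' al-Awwal 1422 AH

Julian Day Number of the source date = 2452065.
Converting JDN 2452065 to the tabular Islamic calendar gives 12 Rabi' al-Awwal 1422 AH.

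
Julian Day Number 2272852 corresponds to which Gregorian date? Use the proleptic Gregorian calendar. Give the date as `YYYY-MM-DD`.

1510-10-04

Counting from JDN 2299161 = 15 Oct 1582 gives an offset of -26309 days.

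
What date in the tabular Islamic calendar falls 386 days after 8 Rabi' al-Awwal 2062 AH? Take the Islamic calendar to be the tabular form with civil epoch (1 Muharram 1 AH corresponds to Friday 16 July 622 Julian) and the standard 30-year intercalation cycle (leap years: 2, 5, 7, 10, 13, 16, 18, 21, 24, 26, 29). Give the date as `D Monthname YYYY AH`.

10 Rabi' al-Thani 2063 AH

Counting 386 days forward from JDN 2678856 reaches JDN 2679242, which is 10 Rabi' al-Thani 2063 AH.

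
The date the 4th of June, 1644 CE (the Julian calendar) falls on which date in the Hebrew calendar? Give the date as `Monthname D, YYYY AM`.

Sivan 10, 5404 AM

Julian Day Number of the source date = 2321684.
Converting JDN 2321684 to the Hebrew calendar gives 10 Sivan 5404 AM.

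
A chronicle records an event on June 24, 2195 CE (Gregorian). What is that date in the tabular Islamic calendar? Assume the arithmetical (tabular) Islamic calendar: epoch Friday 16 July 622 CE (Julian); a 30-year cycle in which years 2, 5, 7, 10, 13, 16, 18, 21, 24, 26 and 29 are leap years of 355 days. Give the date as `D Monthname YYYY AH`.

Julian Day Number of the source date = 2522942.
Converting JDN 2522942 to the tabular Islamic calendar gives 16 Rabi' al-Awwal 1622 AH.

16 Rabi' al-Awwal 1622 AH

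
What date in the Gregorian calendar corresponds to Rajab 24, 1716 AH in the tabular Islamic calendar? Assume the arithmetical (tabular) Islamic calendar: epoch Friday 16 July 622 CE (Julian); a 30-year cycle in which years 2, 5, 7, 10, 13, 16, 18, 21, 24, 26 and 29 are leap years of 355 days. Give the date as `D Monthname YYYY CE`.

Julian Day Number of the source date = 2556379.
Converting JDN 2556379 to the Gregorian calendar gives 10 January 2287 CE.

10 January 2287 CE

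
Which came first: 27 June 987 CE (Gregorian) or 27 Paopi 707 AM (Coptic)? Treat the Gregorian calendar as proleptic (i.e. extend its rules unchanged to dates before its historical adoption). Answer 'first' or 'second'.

first

First date → JDN 2081732; second date → JDN 2082952.
JDN 2081732 < JDN 2082952, so the first date is earlier.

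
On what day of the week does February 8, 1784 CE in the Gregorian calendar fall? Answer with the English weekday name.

JDN 2372691 mod 7 = 6, and JDN 0 was a Monday, so this is a Sunday.

Sunday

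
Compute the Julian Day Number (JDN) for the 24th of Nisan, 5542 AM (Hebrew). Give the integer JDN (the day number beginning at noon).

In the Gregorian calendar the same day is 8 April 1782.
JDN 2400001 is 17 November 1858 CE (Gregorian), MJD 0; the target day is −27981 days from there, so JDN = 2372020.

2372020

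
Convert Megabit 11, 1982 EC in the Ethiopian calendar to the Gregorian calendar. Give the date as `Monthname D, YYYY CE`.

March 20, 1990 CE

Both dates share Julian Day Number 2447971; in the Gregorian calendar that is 20 March 1990 CE.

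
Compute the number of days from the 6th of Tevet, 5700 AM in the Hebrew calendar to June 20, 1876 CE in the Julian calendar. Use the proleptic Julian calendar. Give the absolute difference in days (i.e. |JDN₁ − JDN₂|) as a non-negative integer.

JDN of the first date = 2429616.
JDN of the second date = 2406438.
|2406438 − 2429616| = 23178.

23178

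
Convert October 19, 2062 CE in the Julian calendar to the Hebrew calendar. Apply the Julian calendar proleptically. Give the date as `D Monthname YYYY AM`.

Both dates share Julian Day Number 2474495; in the Hebrew calendar that is 28 Tishrei 5823 AM.

28 Tishrei 5823 AM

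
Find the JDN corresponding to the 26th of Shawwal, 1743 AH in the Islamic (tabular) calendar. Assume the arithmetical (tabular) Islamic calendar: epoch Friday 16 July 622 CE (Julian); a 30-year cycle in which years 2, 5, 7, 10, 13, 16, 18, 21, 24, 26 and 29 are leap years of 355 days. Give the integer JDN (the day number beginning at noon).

2566038

In the Gregorian calendar the same day is 22 June 2313.
JDN 2299161 is 15 October 1582 CE (Gregorian); the target day is +266877 days from there, so JDN = 2566038.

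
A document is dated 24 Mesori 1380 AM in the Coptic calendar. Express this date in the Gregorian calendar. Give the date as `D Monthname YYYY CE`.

Julian Day Number of the source date = 2329063.
Converting JDN 2329063 to the Gregorian calendar gives 27 August 1664 CE.

27 August 1664 CE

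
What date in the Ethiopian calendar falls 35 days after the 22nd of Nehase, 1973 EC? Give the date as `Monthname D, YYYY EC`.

Meskerem 22, 1974 EC

JDN of the 22nd of Nehase, 1973 EC = 2444845.
2444845 + 35 = 2444880.
JDN 2444880 in the Ethiopian calendar is Meskerem 22, 1974 EC.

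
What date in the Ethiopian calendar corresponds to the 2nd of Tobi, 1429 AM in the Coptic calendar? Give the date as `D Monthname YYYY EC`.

The source date corresponds to 8 January 1713 in the Gregorian calendar (JDN 2346728).
That day falls on 2 Tir 1705 EC in the Ethiopian calendar.

2 Tir 1705 EC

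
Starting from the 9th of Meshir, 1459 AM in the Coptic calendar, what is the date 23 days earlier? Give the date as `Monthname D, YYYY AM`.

Tobi 16, 1459 AM

JDN of the 9th of Meshir, 1459 AM = 2357722.
2357722 − 23 = 2357699.
JDN 2357699 in the Coptic calendar is Tobi 16, 1459 AM.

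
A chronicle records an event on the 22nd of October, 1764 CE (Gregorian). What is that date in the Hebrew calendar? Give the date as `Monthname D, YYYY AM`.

Tishrei 26, 5525 AM

Both dates share Julian Day Number 2365643; in the Hebrew calendar that is 26 Tishrei 5525 AM.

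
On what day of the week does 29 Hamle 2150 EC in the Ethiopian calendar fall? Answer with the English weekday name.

This is JDN 2509471 (6 August 2158 Gregorian).
2509471 ≡ 6 (mod 7); counting from Monday = 0 gives Sunday.

Sunday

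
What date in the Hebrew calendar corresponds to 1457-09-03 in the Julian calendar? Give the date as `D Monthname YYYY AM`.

The source date corresponds to 12 September 1457 in the proleptic Gregorian calendar (JDN 2253473).
That day falls on 14 Elul 5217 AM in the Hebrew calendar.

14 Elul 5217 AM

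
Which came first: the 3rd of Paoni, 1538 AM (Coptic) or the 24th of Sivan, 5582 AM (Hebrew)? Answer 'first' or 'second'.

first

First date → JDN 2386691; second date → JDN 2386695.
JDN 2386691 < JDN 2386695, so the first date is earlier.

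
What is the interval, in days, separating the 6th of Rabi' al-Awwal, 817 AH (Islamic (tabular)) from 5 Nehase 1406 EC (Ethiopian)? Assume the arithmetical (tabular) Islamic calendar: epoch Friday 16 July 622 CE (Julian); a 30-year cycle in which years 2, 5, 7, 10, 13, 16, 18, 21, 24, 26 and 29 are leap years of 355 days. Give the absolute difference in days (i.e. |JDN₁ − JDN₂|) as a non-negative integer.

64

JDN of the first date = 2237667.
JDN of the second date = 2237731.
|2237731 − 2237667| = 64.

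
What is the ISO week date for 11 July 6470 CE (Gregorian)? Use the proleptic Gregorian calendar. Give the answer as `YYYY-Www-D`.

The weekday is Friday (ISO weekday 5).
That Friday belongs to ISO week 28 of ISO year 6470.

6470-W28-5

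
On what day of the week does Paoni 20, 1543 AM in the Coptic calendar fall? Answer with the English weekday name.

Tuesday

Equivalently 26 June 1827 Gregorian, JDN 2388534.
JDN 2388534 mod 7 = 1, and JDN 0 was a Monday, so this is a Tuesday.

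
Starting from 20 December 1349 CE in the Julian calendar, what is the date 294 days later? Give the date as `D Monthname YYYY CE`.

10 October 1350 CE

JDN of 20 December 1349 CE = 2214134.
2214134 + 294 = 2214428.
JDN 2214428 in the Julian calendar is 10 October 1350 CE.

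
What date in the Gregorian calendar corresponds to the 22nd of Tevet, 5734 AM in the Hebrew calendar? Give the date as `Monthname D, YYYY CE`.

January 16, 1974 CE

Both dates share Julian Day Number 2442064; in the Gregorian calendar that is 16 January 1974 CE.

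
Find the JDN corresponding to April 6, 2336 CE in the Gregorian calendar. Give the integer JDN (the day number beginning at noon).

JDN 2400001 is 17 November 1858 CE (Gregorian), MJD 0; the target day is +174361 days from there, so JDN = 2574362.

2574362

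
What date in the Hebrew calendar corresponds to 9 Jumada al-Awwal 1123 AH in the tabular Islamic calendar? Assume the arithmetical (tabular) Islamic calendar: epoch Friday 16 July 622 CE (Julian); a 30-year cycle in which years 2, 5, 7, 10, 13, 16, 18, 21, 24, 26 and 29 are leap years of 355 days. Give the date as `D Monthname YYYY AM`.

8 Tammuz 5471 AM

Julian Day Number of the source date = 2346165.
Converting JDN 2346165 to the Hebrew calendar gives 8 Tammuz 5471 AM.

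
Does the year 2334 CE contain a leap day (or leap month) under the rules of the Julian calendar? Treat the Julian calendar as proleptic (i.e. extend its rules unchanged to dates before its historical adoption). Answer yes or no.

2334 mod 4 = 2, so it is a common year in the Julian calendar.

no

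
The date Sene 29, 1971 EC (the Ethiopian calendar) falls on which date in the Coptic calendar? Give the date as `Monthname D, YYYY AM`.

Both dates share Julian Day Number 2444061; in the Coptic calendar that is 29 Paoni 1695 AM.

Paoni 29, 1695 AM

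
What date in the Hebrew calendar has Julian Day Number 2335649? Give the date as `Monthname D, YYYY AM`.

The Gregorian equivalent of JDN 2335649 is 8 September 1682.
In the Hebrew calendar that day is Elul 5, 5442 AM.

Elul 5, 5442 AM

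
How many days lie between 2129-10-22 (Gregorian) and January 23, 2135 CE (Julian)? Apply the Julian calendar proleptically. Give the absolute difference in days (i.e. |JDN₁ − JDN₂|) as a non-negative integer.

JDN of the first date = 2498956.
JDN of the second date = 2500889.
|2500889 − 2498956| = 1933.

1933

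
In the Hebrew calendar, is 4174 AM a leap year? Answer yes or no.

Hebrew year 4174 is year 13 of its 19-year Metonic cycle; leap years are at positions 3, 6, 8, 11, 14, 17, 19, so it is a common year (12 months).

no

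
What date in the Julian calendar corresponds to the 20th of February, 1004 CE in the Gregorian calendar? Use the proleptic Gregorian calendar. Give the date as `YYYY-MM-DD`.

At this point the Julian calendar is 6 days behind the Gregorian.
20 February 1004 Gregorian − 6 days → 14 February 1004 Julian.

1004-02-14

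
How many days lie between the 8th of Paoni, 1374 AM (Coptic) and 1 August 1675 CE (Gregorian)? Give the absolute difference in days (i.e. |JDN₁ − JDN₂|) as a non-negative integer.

6259

JDN of the first date = 2326795.
JDN of the second date = 2333054.
|2333054 − 2326795| = 6259.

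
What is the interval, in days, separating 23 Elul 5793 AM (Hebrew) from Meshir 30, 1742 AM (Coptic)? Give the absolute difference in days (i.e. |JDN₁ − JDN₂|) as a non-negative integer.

2749

JDN of the first date = 2463858.
JDN of the second date = 2461109.
|2461109 − 2463858| = 2749.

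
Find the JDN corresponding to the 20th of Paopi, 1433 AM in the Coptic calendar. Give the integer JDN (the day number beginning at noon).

2348117

In the Gregorian calendar the same day is 28 October 1716.
JDN 2299161 is 15 October 1582 CE (Gregorian); the target day is +48956 days from there, so JDN = 2348117.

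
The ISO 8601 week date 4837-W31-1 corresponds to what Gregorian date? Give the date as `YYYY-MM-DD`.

4837-07-27

ISO week 1 of 4837 is the week containing the first Thursday of 4837.
Week 31, day 1 (Monday) lands on 4837-07-27.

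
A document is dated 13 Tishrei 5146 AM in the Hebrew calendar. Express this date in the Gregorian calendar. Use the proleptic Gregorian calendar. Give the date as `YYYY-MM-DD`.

Both dates share Julian Day Number 2227191; in the Gregorian calendar that is 27 September 1385 CE.

1385-09-27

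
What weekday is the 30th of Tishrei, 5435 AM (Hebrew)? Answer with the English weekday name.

Tuesday

In the Gregorian calendar this is 30 October 1674 (JDN 2332779).
Since JDN mod 7 = 1 (0 = Monday), the day is Tuesday.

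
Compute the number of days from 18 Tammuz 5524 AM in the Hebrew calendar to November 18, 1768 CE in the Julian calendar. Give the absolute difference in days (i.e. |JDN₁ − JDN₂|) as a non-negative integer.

JDN of the first date = 2365547.
JDN of the second date = 2367142.
|2367142 − 2365547| = 1595.

1595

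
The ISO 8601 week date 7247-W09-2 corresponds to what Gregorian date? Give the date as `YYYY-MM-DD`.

ISO week 1 of 7247 is the week containing the first Thursday of 7247.
Week 9, day 2 (Tuesday) lands on 7247-02-26.

7247-02-26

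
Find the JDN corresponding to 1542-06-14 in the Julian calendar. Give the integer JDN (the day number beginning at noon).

Equivalently 24 June 1542 (proleptic Gregorian).
JDN 2451545 is 1 January 2000 CE (Gregorian); the target day is −167107 days from there, so JDN = 2284438.

2284438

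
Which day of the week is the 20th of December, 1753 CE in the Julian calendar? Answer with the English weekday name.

Monday

This is JDN 2361695 (31 December 1753 Gregorian).
2361695 ≡ 0 (mod 7); counting from Monday = 0 gives Monday.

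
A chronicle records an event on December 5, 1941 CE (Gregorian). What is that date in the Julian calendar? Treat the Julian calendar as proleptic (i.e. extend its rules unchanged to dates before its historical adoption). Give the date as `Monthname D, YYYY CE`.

November 22, 1941 CE

The Julian–Gregorian offset here is 13 days (Julian trailing).
5 December 1941 Gregorian − 13 days → 22 November 1941 Julian.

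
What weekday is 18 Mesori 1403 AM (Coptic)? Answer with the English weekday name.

Equivalently 21 August 1687 Gregorian, JDN 2337457.
Since JDN mod 7 = 3 (0 = Monday), the day is Thursday.

Thursday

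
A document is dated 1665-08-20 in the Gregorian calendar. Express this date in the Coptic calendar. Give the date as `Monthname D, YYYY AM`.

Mesori 17, 1381 AM

Julian Day Number of the source date = 2329421.
Converting JDN 2329421 to the Coptic calendar gives 17 Mesori 1381 AM.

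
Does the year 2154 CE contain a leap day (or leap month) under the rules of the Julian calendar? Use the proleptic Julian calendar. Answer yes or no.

2154 mod 4 = 2, so it is a common year in the Julian calendar.

no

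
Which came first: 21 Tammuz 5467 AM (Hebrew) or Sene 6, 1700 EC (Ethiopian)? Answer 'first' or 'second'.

first

The two dates have Julian Day Numbers 2344730 and 2345056 respectively.
Since 2344730 < 2345056, the first date comes first.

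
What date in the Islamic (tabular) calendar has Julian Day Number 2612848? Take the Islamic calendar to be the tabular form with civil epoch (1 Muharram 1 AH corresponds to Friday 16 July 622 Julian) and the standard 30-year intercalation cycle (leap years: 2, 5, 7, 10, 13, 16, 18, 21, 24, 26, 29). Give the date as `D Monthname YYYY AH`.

1 Dhu al-Hijjah 1875 AH

The Gregorian equivalent of JDN 2612848 is 19 August 2441.
In the tabular Islamic calendar that day is 1 Dhu al-Hijjah 1875 AH.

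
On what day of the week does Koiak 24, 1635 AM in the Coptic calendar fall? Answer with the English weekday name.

This is JDN 2421961 (2 January 1919 Gregorian).
Since JDN mod 7 = 3 (0 = Monday), the day is Thursday.

Thursday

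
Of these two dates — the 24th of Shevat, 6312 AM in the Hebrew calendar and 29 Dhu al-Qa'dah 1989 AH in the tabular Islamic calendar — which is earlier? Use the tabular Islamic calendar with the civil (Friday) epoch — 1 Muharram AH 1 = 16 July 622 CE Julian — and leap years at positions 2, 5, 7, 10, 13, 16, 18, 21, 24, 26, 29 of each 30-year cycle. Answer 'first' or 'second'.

First date → JDN 2653210; second date → JDN 2653244.
JDN 2653210 < JDN 2653244, so the first date is earlier.

first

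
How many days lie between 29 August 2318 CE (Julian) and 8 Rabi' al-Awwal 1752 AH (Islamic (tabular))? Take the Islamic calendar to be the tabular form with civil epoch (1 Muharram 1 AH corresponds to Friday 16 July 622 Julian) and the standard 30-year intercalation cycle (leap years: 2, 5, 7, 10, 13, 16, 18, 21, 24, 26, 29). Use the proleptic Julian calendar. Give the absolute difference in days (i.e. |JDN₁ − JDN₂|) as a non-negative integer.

1054

First date → JDN 2567948; second date → JDN 2569002.
The interval is |2567948 − 2569002| = 1054 days.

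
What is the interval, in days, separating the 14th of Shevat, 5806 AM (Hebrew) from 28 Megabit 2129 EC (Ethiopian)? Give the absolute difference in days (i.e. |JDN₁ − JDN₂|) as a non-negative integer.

33313

First date → JDN 2468367; second date → JDN 2501680.
The interval is |2468367 − 2501680| = 33313 days.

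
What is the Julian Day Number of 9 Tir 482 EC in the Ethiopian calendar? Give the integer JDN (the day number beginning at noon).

1900034

In the proleptic Gregorian calendar the same day is 5 January 490.
JDN 2451545 is 1 January 2000 CE (Gregorian); the target day is −551511 days from there, so JDN = 1900034.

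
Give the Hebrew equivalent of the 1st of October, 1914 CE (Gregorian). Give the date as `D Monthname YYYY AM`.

Julian Day Number of the source date = 2420407.
Converting JDN 2420407 to the Hebrew calendar gives 11 Tishrei 5675 AM.

11 Tishrei 5675 AM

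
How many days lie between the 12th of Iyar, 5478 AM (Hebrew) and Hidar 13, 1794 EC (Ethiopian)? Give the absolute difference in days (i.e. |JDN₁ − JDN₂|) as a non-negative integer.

30507

First date → JDN 2348679; second date → JDN 2379186.
The interval is |2348679 − 2379186| = 30507 days.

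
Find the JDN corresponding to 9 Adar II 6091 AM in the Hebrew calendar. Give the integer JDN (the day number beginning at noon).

Equivalently 19 March 2331 (Gregorian).
JDN 2299161 is 15 October 1582 CE (Gregorian); the target day is +273356 days from there, so JDN = 2572517.

2572517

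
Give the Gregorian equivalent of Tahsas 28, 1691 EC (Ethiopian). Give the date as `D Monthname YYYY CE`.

Both dates share Julian Day Number 2341610; in the Gregorian calendar that is 3 January 1699 CE.

3 January 1699 CE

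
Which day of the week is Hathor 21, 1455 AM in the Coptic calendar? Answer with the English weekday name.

Friday

In the Gregorian calendar this is 28 November 1738 (JDN 2356183).
Since JDN mod 7 = 4 (0 = Monday), the day is Friday.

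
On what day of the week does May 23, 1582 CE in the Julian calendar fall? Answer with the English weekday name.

Wednesday

In the Gregorian calendar this is 2 June 1582 (JDN 2299026).
JDN 2299026 mod 7 = 2, and JDN 0 was a Monday, so this is a Wednesday.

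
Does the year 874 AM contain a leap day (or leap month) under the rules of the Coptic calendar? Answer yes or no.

no

874 mod 4 = 2; in the Coptic calendar a year is leap when year mod 4 = 3, so it is a common year.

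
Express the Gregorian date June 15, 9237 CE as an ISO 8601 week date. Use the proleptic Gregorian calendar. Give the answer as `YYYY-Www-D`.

The weekday is Monday (ISO weekday 1).
That Monday belongs to ISO week 25 of ISO year 9237.

9237-W25-1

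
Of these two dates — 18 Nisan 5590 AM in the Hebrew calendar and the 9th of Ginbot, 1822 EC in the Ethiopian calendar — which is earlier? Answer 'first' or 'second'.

The two dates have Julian Day Numbers 2389554 and 2389589 respectively.
Since 2389554 < 2389589, the first date comes first.

first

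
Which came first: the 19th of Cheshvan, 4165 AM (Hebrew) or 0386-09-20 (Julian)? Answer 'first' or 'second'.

second

First date → JDN 1868932; second date → JDN 1862307.
JDN 1862307 < JDN 1868932, so the second date is earlier.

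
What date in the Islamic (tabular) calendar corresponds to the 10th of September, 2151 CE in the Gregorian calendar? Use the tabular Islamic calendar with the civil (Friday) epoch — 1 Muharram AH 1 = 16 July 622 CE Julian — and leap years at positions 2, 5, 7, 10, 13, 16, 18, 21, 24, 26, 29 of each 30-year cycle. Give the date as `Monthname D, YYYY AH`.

Julian Day Number of the source date = 2506949.
Converting JDN 2506949 to the tabular Islamic calendar gives 28 Muharram 1577 AH.

Muharram 28, 1577 AH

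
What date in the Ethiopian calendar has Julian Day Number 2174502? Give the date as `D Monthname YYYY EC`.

The proleptic Gregorian equivalent of JDN 2174502 is 25 June 1241.
In the Ethiopian calendar that day is 24 Sene 1233 EC.

24 Sene 1233 EC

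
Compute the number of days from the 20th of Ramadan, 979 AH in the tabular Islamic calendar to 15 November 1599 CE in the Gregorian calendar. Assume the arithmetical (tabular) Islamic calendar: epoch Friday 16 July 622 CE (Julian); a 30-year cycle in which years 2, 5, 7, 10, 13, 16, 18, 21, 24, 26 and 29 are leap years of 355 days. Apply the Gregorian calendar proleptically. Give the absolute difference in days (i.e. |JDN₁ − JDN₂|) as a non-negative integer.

JDN of the first date = 2295266.
JDN of the second date = 2305401.
|2305401 − 2295266| = 10135.

10135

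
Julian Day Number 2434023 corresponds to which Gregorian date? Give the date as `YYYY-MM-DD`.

1952-01-11

JDN 2451545 is 1 Jan 2000; 2434023 is −17522 days from there.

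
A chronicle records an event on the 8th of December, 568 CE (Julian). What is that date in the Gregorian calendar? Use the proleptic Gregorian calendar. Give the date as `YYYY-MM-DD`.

0568-12-10

At this point the Julian calendar is 2 days behind the Gregorian.
8 December 568 Julian + 2 days → 10 December 568 Gregorian.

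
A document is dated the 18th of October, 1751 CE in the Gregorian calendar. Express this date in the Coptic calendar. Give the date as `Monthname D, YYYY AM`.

Paopi 9, 1468 AM

Julian Day Number of the source date = 2360890.
Converting JDN 2360890 to the Coptic calendar gives 9 Paopi 1468 AM.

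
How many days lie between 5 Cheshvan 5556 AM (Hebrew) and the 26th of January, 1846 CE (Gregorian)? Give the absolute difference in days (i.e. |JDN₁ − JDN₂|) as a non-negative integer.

JDN of the first date = 2376961.
JDN of the second date = 2395323.
|2395323 − 2376961| = 18362.

18362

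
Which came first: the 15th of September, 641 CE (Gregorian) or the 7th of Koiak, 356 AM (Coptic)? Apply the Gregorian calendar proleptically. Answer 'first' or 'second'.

First date → JDN 1955438; second date → JDN 1954790.
JDN 1954790 < JDN 1955438, so the second date is earlier.

second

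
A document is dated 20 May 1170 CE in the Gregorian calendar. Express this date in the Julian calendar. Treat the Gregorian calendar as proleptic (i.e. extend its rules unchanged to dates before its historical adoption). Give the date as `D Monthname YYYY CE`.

The Julian–Gregorian offset here is 7 days (Julian trailing).
20 May 1170 Gregorian − 7 days → 13 May 1170 Julian.

13 May 1170 CE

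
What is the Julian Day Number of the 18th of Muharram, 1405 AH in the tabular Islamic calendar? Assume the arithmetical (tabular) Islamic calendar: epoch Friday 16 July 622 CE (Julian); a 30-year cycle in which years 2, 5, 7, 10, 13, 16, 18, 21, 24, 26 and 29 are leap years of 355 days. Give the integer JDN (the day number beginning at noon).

2445988

Equivalently 14 October 1984 (Gregorian).
JDN 2400001 is 17 November 1858 CE (Gregorian), MJD 0; the target day is +45987 days from there, so JDN = 2445988.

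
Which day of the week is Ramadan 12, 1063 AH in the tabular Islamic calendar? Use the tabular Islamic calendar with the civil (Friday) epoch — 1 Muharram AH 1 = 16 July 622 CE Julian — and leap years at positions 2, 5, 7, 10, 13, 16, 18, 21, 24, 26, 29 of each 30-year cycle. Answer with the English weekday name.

In the Gregorian calendar this is 6 August 1653 (JDN 2325024).
JDN 2325024 mod 7 = 2, and JDN 0 was a Monday, so this is a Wednesday.

Wednesday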